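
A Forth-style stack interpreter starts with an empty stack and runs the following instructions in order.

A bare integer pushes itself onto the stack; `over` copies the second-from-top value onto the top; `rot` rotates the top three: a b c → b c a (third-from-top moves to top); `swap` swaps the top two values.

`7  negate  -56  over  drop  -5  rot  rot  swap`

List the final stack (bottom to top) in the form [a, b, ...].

7      -> [7]
negate -> [-7]
-56    -> [-7, -56]
over   -> [-7, -56, -7]
drop   -> [-7, -56]
-5     -> [-7, -56, -5]
rot    -> [-56, -5, -7]
rot    -> [-5, -7, -56]
swap   -> [-5, -56, -7]

[-5, -56, -7]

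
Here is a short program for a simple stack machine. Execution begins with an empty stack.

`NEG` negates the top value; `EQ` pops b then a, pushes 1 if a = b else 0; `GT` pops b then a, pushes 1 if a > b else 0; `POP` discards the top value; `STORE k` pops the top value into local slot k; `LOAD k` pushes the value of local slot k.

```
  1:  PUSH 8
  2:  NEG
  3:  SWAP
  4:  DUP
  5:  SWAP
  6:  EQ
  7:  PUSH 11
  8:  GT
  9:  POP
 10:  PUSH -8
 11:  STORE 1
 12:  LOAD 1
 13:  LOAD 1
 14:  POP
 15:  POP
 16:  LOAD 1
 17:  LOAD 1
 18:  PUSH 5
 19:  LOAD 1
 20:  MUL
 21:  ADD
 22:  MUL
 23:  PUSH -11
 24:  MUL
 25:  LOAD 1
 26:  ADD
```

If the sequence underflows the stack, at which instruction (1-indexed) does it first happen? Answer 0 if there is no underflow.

PUSH 8 → [8]
NEG    → [-8]
SWAP  — needs 2 operands, stack has 1 → underflow

3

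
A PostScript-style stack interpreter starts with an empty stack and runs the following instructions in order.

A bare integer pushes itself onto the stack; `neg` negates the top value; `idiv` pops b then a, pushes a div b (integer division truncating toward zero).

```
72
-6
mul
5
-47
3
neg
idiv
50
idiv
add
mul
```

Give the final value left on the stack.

-2160

72    [72]
-6    [72, -6]
mul   [-432]
5     [-432, 5]
-47   [-432, 5, -47]
3     [-432, 5, -47, 3]
neg   [-432, 5, -47, -3]
idiv  [-432, 5, 15]
50    [-432, 5, 15, 50]
idiv  [-432, 5, 0]
add   [-432, 5]
mul   [-2160]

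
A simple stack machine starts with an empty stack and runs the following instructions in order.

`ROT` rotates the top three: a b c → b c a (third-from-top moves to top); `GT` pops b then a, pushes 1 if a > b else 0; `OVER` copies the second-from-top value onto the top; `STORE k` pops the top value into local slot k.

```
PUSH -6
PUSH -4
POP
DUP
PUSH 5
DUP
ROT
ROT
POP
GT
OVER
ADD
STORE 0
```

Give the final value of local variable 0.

-5

PUSH -6 : [-6]
PUSH -4 : [-6, -4]
POP     : [-6]
DUP     : [-6, -6]
PUSH 5  : [-6, -6, 5]
DUP     : [-6, -6, 5, 5]
ROT     : [-6, 5, 5, -6]
ROT     : [-6, 5, -6, 5]
POP     : [-6, 5, -6]
GT      : [-6, 1]
OVER    : [-6, 1, -6]
ADD     : [-6, -5]
STORE 0 : [-6]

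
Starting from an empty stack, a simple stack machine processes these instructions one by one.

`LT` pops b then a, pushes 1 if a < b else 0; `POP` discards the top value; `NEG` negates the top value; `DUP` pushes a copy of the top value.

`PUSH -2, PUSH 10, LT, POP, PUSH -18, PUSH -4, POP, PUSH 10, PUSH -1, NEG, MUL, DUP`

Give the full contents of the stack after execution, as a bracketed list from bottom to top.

PUSH -2  -> [-2]
PUSH 10  -> [-2, 10]
LT       -> [1]
POP      -> []
PUSH -18 -> [-18]
PUSH -4  -> [-18, -4]
POP      -> [-18]
PUSH 10  -> [-18, 10]
PUSH -1  -> [-18, 10, -1]
NEG      -> [-18, 10, 1]
MUL      -> [-18, 10]
DUP      -> [-18, 10, 10]

[-18, 10, 10]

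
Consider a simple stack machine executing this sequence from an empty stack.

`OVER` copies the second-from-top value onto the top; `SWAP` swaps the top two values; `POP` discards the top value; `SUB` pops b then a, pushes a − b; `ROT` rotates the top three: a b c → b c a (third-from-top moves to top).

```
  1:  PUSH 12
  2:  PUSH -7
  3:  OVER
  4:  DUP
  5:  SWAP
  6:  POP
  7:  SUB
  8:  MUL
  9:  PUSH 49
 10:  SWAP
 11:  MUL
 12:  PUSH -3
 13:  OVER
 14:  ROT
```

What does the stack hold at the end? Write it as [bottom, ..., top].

[-3, -11172, -11172]

PUSH 12 -> [12]
PUSH -7 -> [12, -7]
OVER    -> [12, -7, 12]
DUP     -> [12, -7, 12, 12]
SWAP    -> [12, -7, 12, 12]
POP     -> [12, -7, 12]
SUB     -> [12, -19]
MUL     -> [-228]
PUSH 49 -> [-228, 49]
SWAP    -> [49, -228]
MUL     -> [-11172]
PUSH -3 -> [-11172, -3]
OVER    -> [-11172, -3, -11172]
ROT     -> [-3, -11172, -11172]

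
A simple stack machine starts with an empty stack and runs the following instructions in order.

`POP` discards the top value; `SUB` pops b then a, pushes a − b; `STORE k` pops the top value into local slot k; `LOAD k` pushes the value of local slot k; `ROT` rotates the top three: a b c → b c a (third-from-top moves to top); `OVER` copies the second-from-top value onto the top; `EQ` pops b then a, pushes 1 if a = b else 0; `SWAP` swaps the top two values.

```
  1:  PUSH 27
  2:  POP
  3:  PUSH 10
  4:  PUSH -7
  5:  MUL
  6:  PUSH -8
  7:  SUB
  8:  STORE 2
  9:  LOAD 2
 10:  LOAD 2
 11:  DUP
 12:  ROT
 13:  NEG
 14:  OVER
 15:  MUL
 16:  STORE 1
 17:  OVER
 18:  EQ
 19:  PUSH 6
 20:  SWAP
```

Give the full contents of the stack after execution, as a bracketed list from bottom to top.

[-62, 6, 1]

PUSH 27 → [27]
POP     → []
PUSH 10 → [10]
PUSH -7 → [10, -7]
MUL     → [-70]
PUSH -8 → [-70, -8]
SUB     → [-62]
STORE 2 → []
LOAD 2  → [-62]
LOAD 2  → [-62, -62]
DUP     → [-62, -62, -62]
ROT     → [-62, -62, -62]
NEG     → [-62, -62, 62]
OVER    → [-62, -62, 62, -62]
MUL     → [-62, -62, -3844]
STORE 1 → [-62, -62]
OVER    → [-62, -62, -62]
EQ      → [-62, 1]
PUSH 6  → [-62, 1, 6]
SWAP    → [-62, 6, 1]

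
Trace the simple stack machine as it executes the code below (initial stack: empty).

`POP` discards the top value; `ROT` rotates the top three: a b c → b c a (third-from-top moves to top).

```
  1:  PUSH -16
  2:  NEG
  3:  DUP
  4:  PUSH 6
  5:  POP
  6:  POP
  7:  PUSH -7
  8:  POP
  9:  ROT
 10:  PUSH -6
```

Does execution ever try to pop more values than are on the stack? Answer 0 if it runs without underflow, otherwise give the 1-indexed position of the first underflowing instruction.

PUSH -16 : [-16]
NEG      : [16]
DUP      : [16, 16]
PUSH 6   : [16, 16, 6]
POP      : [16, 16]
POP      : [16]
PUSH -7  : [16, -7]
POP      : [16]
ROT  — needs 3 operands, stack has 1 → underflow

9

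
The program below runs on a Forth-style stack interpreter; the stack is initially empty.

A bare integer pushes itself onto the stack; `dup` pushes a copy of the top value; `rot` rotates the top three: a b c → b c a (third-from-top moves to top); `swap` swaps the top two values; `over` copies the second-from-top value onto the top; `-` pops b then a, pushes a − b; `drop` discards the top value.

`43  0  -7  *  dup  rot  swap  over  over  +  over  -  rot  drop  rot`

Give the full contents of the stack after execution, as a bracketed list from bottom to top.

[0, 43, 0]

43   : [43]
0    : [43, 0]
-7   : [43, 0, -7]
*    : [43, 0]
dup  : [43, 0, 0]
rot  : [0, 0, 43]
swap : [0, 43, 0]
over : [0, 43, 0, 43]
over : [0, 43, 0, 43, 0]
+    : [0, 43, 0, 43]
over : [0, 43, 0, 43, 0]
-    : [0, 43, 0, 43]
rot  : [0, 0, 43, 43]
drop : [0, 0, 43]
rot  : [0, 43, 0]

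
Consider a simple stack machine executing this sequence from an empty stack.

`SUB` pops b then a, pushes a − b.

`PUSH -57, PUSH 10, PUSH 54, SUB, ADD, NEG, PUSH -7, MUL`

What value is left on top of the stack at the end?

PUSH -57 : -57
PUSH 10  : -57 10
PUSH 54  : -57 10 54
SUB      : -57 -44
ADD      : -101
NEG      : 101
PUSH -7  : 101 -7
MUL      : -707

-707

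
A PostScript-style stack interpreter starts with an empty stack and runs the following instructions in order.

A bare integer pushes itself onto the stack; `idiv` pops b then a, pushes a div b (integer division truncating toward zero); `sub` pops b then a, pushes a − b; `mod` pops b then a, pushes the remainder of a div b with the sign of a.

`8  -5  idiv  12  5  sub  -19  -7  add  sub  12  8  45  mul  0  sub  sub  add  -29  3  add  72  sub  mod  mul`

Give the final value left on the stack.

21

8     [8]
-5    [8, -5]
idiv  [-1]
12    [-1, 12]
5     [-1, 12, 5]
sub   [-1, 7]
-19   [-1, 7, -19]
-7    [-1, 7, -19, -7]
add   [-1, 7, -26]
sub   [-1, 33]
12    [-1, 33, 12]
8     [-1, 33, 12, 8]
45    [-1, 33, 12, 8, 45]
mul   [-1, 33, 12, 360]
0     [-1, 33, 12, 360, 0]
sub   [-1, 33, 12, 360]
sub   [-1, 33, -348]
add   [-1, -315]
-29   [-1, -315, -29]
3     [-1, -315, -29, 3]
add   [-1, -315, -26]
72    [-1, -315, -26, 72]
sub   [-1, -315, -98]
mod   [-1, -21]
mul   [21]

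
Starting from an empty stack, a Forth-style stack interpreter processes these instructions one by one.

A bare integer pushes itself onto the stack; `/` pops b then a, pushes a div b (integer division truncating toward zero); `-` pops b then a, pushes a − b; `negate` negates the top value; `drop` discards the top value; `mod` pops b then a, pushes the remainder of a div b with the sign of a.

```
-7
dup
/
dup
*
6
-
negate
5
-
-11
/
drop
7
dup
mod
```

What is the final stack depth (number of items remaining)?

1

-7     : [-7]
dup    : [-7, -7]
/      : [1]
dup    : [1, 1]
*      : [1]
6      : [1, 6]
-      : [-5]
negate : [5]
5      : [5, 5]
-      : [0]
-11    : [0, -11]
/      : [0]
drop   : []
7      : [7]
dup    : [7, 7]
mod    : [0]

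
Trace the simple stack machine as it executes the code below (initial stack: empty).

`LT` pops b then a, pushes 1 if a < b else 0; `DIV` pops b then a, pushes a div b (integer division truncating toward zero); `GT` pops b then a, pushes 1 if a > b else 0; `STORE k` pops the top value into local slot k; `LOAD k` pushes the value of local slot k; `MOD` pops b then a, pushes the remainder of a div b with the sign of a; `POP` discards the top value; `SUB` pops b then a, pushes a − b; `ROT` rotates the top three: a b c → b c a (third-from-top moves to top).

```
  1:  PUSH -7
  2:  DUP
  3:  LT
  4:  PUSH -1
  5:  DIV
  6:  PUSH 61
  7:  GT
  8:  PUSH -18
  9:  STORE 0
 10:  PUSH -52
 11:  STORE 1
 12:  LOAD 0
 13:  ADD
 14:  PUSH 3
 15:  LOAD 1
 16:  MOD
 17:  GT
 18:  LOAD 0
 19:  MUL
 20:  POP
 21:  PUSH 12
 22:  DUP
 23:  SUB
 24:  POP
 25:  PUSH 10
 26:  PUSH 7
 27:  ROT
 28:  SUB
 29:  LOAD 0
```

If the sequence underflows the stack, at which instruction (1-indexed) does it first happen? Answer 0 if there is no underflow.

PUSH -7   -7
DUP       -7 -7
LT        0
PUSH -1   0 -1
DIV       0
PUSH 61   0 61
GT        0
PUSH -18  0 -18
STORE 0   0
PUSH -52  0 -52
STORE 1   0
LOAD 0    0 -18
ADD       -18
PUSH 3    -18 3
LOAD 1    -18 3 -52
MOD       -18 3
GT        0
LOAD 0    0 -18
MUL       0
POP       (empty)
PUSH 12   12
DUP       12 12
SUB       0
POP       (empty)
PUSH 10   10
PUSH 7    10 7
ROT  — needs 3 operands, stack has 2 → underflow

27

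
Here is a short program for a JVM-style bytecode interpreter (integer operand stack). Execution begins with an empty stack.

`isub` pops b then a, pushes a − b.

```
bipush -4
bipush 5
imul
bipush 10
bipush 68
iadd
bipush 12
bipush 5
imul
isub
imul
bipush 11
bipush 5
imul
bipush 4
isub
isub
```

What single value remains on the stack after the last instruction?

bipush -4 → -4
bipush 5  → -4 5
imul      → -20
bipush 10 → -20 10
bipush 68 → -20 10 68
iadd      → -20 78
bipush 12 → -20 78 12
bipush 5  → -20 78 12 5
imul      → -20 78 60
isub      → -20 18
imul      → -360
bipush 11 → -360 11
bipush 5  → -360 11 5
imul      → -360 55
bipush 4  → -360 55 4
isub      → -360 51
isub      → -411

-411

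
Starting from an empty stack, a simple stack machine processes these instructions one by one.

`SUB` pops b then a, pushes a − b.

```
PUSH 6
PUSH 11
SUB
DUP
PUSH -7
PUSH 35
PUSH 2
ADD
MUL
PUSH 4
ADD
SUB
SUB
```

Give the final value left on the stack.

-255

PUSH 6   6
PUSH 11  6 11
SUB      -5
DUP      -5 -5
PUSH -7  -5 -5 -7
PUSH 35  -5 -5 -7 35
PUSH 2   -5 -5 -7 35 2
ADD      -5 -5 -7 37
MUL      -5 -5 -259
PUSH 4   -5 -5 -259 4
ADD      -5 -5 -255
SUB      -5 250
SUB      -255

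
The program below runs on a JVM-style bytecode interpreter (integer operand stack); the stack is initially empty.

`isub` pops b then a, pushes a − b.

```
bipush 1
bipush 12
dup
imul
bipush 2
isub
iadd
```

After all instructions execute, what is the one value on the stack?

143

bipush 1  -> 1
bipush 12 -> 1 12
dup       -> 1 12 12
imul      -> 1 144
bipush 2  -> 1 144 2
isub      -> 1 142
iadd      -> 143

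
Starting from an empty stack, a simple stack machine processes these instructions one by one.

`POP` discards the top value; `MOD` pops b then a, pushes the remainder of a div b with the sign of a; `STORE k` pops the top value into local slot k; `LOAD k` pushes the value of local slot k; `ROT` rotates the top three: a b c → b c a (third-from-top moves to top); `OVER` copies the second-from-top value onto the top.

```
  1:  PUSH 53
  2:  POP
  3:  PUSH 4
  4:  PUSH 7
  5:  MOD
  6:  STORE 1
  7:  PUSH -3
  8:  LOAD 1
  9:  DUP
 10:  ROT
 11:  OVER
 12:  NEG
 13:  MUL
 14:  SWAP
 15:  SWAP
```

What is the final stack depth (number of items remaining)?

3

PUSH 53 -> 53
POP     -> (empty)
PUSH 4  -> 4
PUSH 7  -> 4 7
MOD     -> 4
STORE 1 -> (empty)
PUSH -3 -> -3
LOAD 1  -> -3 4
DUP     -> -3 4 4
ROT     -> 4 4 -3
OVER    -> 4 4 -3 4
NEG     -> 4 4 -3 -4
MUL     -> 4 4 12
SWAP    -> 4 12 4
SWAP    -> 4 4 12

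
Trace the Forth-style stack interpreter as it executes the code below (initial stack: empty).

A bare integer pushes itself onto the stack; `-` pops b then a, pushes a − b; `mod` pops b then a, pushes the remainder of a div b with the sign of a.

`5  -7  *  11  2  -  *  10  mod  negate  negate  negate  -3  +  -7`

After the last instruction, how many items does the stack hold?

2

5      → [5]
-7     → [5, -7]
*      → [-35]
11     → [-35, 11]
2      → [-35, 11, 2]
-      → [-35, 9]
*      → [-315]
10     → [-315, 10]
mod    → [-5]
negate → [5]
negate → [-5]
negate → [5]
-3     → [5, -3]
+      → [2]
-7     → [2, -7]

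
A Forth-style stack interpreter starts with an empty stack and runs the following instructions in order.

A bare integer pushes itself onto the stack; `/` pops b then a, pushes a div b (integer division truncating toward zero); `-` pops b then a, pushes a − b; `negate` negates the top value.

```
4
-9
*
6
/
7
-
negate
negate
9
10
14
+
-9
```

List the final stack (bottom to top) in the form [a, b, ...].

4      -> [4]
-9     -> [4, -9]
*      -> [-36]
6      -> [-36, 6]
/      -> [-6]
7      -> [-6, 7]
-      -> [-13]
negate -> [13]
negate -> [-13]
9      -> [-13, 9]
10     -> [-13, 9, 10]
14     -> [-13, 9, 10, 14]
+      -> [-13, 9, 24]
-9     -> [-13, 9, 24, -9]

[-13, 9, 24, -9]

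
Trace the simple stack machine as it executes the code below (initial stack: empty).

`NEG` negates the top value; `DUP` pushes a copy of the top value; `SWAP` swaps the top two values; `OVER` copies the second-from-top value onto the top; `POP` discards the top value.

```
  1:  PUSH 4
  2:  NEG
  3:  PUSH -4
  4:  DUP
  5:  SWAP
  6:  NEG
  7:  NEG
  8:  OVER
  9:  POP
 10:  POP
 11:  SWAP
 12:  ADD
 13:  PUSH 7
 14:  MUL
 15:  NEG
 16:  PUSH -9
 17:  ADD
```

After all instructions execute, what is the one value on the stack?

PUSH 4   4
NEG      -4
PUSH -4  -4 -4
DUP      -4 -4 -4
SWAP     -4 -4 -4
NEG      -4 -4 4
NEG      -4 -4 -4
OVER     -4 -4 -4 -4
POP      -4 -4 -4
POP      -4 -4
SWAP     -4 -4
ADD      -8
PUSH 7   -8 7
MUL      -56
NEG      56
PUSH -9  56 -9
ADD      47

47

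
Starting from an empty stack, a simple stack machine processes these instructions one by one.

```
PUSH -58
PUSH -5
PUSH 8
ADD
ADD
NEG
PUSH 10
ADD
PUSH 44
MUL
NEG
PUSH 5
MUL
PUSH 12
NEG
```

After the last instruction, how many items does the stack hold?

2

PUSH -58  [-58]
PUSH -5   [-58, -5]
PUSH 8    [-58, -5, 8]
ADD       [-58, 3]
ADD       [-55]
NEG       [55]
PUSH 10   [55, 10]
ADD       [65]
PUSH 44   [65, 44]
MUL       [2860]
NEG       [-2860]
PUSH 5    [-2860, 5]
MUL       [-14300]
PUSH 12   [-14300, 12]
NEG       [-14300, -12]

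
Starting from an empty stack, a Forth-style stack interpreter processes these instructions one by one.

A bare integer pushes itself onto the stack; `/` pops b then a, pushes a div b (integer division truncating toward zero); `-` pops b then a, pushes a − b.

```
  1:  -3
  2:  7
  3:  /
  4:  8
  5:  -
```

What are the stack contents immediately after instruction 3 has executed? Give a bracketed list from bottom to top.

-3 : -3
7  : -3 7
/  : 0

[0]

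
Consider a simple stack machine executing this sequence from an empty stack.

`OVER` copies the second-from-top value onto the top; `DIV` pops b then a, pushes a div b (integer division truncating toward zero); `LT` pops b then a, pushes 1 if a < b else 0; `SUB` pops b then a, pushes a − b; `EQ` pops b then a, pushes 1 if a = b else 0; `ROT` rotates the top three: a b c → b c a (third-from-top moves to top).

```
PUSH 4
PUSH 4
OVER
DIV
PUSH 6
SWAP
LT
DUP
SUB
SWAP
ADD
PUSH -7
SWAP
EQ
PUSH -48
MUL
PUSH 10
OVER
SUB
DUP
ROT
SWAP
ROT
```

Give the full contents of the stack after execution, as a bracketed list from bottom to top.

[0, 10, 10]

PUSH 4   : 4
PUSH 4   : 4 4
OVER     : 4 4 4
DIV      : 4 1
PUSH 6   : 4 1 6
SWAP     : 4 6 1
LT       : 4 0
DUP      : 4 0 0
SUB      : 4 0
SWAP     : 0 4
ADD      : 4
PUSH -7  : 4 -7
SWAP     : -7 4
EQ       : 0
PUSH -48 : 0 -48
MUL      : 0
PUSH 10  : 0 10
OVER     : 0 10 0
SUB      : 0 10
DUP      : 0 10 10
ROT      : 10 10 0
SWAP     : 10 0 10
ROT      : 0 10 10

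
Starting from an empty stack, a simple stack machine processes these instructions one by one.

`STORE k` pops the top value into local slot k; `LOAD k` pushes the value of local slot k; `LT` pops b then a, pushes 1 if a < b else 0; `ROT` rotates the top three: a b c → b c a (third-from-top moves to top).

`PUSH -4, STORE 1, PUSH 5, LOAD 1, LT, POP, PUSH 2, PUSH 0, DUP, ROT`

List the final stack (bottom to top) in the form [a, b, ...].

PUSH -4 : -4
STORE 1 : (empty)
PUSH 5  : 5
LOAD 1  : 5 -4
LT      : 0
POP     : (empty)
PUSH 2  : 2
PUSH 0  : 2 0
DUP     : 2 0 0
ROT     : 0 0 2

[0, 0, 2]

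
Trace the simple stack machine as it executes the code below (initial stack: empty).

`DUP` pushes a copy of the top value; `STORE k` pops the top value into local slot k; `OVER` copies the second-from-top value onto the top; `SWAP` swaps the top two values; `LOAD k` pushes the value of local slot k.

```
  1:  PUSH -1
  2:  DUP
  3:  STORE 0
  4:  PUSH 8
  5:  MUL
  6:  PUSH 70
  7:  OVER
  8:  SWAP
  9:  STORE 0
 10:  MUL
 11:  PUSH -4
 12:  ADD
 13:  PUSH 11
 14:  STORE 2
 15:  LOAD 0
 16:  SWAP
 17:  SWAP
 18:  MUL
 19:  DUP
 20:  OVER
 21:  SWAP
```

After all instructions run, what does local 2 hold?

11

PUSH -1 → [-1]
DUP     → [-1, -1]
STORE 0 → [-1]
PUSH 8  → [-1, 8]
MUL     → [-8]
PUSH 70 → [-8, 70]
OVER    → [-8, 70, -8]
SWAP    → [-8, -8, 70]
STORE 0 → [-8, -8]
MUL     → [64]
PUSH -4 → [64, -4]
ADD     → [60]
PUSH 11 → [60, 11]
STORE 2 → [60]
LOAD 0  → [60, 70]
SWAP    → [70, 60]
SWAP    → [60, 70]
MUL     → [4200]
DUP     → [4200, 4200]
OVER    → [4200, 4200, 4200]
SWAP    → [4200, 4200, 4200]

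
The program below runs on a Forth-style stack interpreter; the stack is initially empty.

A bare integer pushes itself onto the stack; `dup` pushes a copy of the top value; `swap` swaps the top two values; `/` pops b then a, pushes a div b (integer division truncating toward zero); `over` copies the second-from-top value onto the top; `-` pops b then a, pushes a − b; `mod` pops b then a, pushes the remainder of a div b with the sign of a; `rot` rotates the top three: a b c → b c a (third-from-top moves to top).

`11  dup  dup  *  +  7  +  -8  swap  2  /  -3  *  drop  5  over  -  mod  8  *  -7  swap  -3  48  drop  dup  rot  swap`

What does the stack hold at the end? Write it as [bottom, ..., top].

11   : [11]
dup  : [11, 11]
dup  : [11, 11, 11]
*    : [11, 121]
+    : [132]
7    : [132, 7]
+    : [139]
-8   : [139, -8]
swap : [-8, 139]
2    : [-8, 139, 2]
/    : [-8, 69]
-3   : [-8, 69, -3]
*    : [-8, -207]
drop : [-8]
5    : [-8, 5]
over : [-8, 5, -8]
-    : [-8, 13]
mod  : [-8]
8    : [-8, 8]
*    : [-64]
-7   : [-64, -7]
swap : [-7, -64]
-3   : [-7, -64, -3]
48   : [-7, -64, -3, 48]
drop : [-7, -64, -3]
dup  : [-7, -64, -3, -3]
rot  : [-7, -3, -3, -64]
swap : [-7, -3, -64, -3]

[-7, -3, -64, -3]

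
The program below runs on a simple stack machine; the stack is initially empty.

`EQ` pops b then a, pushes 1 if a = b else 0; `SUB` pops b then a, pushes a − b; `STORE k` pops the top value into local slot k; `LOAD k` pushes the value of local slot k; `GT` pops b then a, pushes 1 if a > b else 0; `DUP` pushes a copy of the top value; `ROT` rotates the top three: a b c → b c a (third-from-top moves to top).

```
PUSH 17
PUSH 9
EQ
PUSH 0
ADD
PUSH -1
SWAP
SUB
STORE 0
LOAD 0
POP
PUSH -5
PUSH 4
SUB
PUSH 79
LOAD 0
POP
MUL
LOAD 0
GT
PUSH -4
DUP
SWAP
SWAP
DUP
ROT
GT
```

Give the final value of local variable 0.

-1

PUSH 17 → [17]
PUSH 9  → [17, 9]
EQ      → [0]
PUSH 0  → [0, 0]
ADD     → [0]
PUSH -1 → [0, -1]
SWAP    → [-1, 0]
SUB     → [-1]
STORE 0 → []
LOAD 0  → [-1]
POP     → []
PUSH -5 → [-5]
PUSH 4  → [-5, 4]
SUB     → [-9]
PUSH 79 → [-9, 79]
LOAD 0  → [-9, 79, -1]
POP     → [-9, 79]
MUL     → [-711]
LOAD 0  → [-711, -1]
GT      → [0]
PUSH -4 → [0, -4]
DUP     → [0, -4, -4]
SWAP    → [0, -4, -4]
SWAP    → [0, -4, -4]
DUP     → [0, -4, -4, -4]
ROT     → [0, -4, -4, -4]
GT      → [0, -4, 0]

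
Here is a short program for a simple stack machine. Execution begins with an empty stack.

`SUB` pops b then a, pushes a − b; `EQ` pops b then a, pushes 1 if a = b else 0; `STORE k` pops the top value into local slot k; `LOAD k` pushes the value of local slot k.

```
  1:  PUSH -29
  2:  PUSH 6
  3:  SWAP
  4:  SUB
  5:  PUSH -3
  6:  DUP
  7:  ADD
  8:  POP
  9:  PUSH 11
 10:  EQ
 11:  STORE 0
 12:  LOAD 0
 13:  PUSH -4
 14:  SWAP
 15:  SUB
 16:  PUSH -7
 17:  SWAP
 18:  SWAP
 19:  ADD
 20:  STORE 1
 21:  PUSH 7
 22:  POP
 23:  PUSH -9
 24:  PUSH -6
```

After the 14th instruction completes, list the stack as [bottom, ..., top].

[-4, 0]

PUSH -29  [-29]
PUSH 6    [-29, 6]
SWAP      [6, -29]
SUB       [35]
PUSH -3   [35, -3]
DUP       [35, -3, -3]
ADD       [35, -6]
POP       [35]
PUSH 11   [35, 11]
EQ        [0]
STORE 0   []
LOAD 0    [0]
PUSH -4   [0, -4]
SWAP      [-4, 0]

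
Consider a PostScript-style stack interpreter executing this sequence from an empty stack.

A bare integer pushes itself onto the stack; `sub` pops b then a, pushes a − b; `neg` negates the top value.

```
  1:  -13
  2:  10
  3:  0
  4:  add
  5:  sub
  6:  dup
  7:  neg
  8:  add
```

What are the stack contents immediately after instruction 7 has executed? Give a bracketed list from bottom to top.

-13  -13
10   -13 10
0    -13 10 0
add  -13 10
sub  -23
dup  -23 -23
neg  -23 23

[-23, 23]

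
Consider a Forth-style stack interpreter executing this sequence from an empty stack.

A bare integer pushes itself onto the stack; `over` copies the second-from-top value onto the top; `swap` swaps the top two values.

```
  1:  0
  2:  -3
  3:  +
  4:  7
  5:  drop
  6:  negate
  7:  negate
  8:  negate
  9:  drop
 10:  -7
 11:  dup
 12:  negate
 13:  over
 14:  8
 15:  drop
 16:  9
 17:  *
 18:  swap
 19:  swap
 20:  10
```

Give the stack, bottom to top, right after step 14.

0       0
-3      0 -3
+       -3
7       -3 7
drop    -3
negate  3
negate  -3
negate  3
drop    (empty)
-7      -7
dup     -7 -7
negate  -7 7
over    -7 7 -7
8       -7 7 -7 8

[-7, 7, -7, 8]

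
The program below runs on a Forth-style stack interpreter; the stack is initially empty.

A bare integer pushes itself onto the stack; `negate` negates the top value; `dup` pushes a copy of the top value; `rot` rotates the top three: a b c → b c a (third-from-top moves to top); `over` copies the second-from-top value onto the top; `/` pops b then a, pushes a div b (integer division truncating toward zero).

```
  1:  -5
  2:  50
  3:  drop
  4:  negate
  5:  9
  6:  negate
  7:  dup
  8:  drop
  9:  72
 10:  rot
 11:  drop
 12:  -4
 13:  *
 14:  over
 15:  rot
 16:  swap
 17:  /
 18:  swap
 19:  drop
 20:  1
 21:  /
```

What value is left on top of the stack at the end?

-5     -> [-5]
50     -> [-5, 50]
drop   -> [-5]
negate -> [5]
9      -> [5, 9]
negate -> [5, -9]
dup    -> [5, -9, -9]
drop   -> [5, -9]
72     -> [5, -9, 72]
rot    -> [-9, 72, 5]
drop   -> [-9, 72]
-4     -> [-9, 72, -4]
*      -> [-9, -288]
over   -> [-9, -288, -9]
rot    -> [-288, -9, -9]
swap   -> [-288, -9, -9]
/      -> [-288, 1]
swap   -> [1, -288]
drop   -> [1]
1      -> [1, 1]
/      -> [1]

1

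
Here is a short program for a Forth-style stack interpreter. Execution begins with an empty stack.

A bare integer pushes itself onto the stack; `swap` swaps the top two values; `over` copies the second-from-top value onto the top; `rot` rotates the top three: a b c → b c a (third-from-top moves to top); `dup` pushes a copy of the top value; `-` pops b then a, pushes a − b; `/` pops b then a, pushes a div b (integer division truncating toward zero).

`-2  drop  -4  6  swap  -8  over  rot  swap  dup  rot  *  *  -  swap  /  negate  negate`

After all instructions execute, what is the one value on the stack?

-2     : -2
drop   : (empty)
-4     : -4
6      : -4 6
swap   : 6 -4
-8     : 6 -4 -8
over   : 6 -4 -8 -4
rot    : 6 -8 -4 -4
swap   : 6 -8 -4 -4
dup    : 6 -8 -4 -4 -4
rot    : 6 -8 -4 -4 -4
*      : 6 -8 -4 16
*      : 6 -8 -64
-      : 6 56
swap   : 56 6
/      : 9
negate : -9
negate : 9

9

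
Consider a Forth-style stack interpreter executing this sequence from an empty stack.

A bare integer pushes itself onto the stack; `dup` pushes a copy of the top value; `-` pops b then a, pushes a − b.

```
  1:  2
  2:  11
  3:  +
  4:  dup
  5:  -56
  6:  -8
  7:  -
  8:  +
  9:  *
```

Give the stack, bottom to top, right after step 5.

2   → 2
11  → 2 11
+   → 13
dup → 13 13
-56 → 13 13 -56

[13, 13, -56]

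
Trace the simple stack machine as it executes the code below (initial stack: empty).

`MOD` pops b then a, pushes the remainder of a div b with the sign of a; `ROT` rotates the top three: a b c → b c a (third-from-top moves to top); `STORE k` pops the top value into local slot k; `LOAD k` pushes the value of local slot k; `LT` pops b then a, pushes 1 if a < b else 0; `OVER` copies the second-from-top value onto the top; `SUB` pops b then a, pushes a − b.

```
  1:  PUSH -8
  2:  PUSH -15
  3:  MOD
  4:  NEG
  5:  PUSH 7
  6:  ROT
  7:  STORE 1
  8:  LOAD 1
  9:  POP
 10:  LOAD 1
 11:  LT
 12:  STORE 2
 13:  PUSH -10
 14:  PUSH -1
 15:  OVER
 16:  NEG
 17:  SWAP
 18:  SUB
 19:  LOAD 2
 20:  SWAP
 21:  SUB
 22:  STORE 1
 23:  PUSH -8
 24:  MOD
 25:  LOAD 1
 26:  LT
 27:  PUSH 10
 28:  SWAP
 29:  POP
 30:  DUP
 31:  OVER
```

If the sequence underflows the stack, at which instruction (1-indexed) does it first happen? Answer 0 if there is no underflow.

6

PUSH -8   [-8]
PUSH -15  [-8, -15]
MOD       [-8]
NEG       [8]
PUSH 7    [8, 7]
ROT  — needs 3 operands, stack has 2 → underflow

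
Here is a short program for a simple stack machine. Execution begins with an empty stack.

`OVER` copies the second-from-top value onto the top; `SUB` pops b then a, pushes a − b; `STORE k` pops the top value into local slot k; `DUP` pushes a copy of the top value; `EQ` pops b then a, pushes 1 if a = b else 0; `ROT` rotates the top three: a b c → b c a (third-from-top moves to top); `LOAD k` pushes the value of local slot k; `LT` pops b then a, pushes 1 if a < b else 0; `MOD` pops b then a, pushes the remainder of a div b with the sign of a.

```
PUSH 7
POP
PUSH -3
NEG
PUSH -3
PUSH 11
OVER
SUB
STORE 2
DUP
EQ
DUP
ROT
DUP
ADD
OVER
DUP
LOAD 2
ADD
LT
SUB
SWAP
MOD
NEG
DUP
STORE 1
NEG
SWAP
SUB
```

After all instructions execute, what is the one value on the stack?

PUSH 7   [7]
POP      []
PUSH -3  [-3]
NEG      [3]
PUSH -3  [3, -3]
PUSH 11  [3, -3, 11]
OVER     [3, -3, 11, -3]
SUB      [3, -3, 14]
STORE 2  [3, -3]
DUP      [3, -3, -3]
EQ       [3, 1]
DUP      [3, 1, 1]
ROT      [1, 1, 3]
DUP      [1, 1, 3, 3]
ADD      [1, 1, 6]
OVER     [1, 1, 6, 1]
DUP      [1, 1, 6, 1, 1]
LOAD 2   [1, 1, 6, 1, 1, 14]
ADD      [1, 1, 6, 1, 15]
LT       [1, 1, 6, 1]
SUB      [1, 1, 5]
SWAP     [1, 5, 1]
MOD      [1, 0]
NEG      [1, 0]
DUP      [1, 0, 0]
STORE 1  [1, 0]
NEG      [1, 0]
SWAP     [0, 1]
SUB      [-1]

-1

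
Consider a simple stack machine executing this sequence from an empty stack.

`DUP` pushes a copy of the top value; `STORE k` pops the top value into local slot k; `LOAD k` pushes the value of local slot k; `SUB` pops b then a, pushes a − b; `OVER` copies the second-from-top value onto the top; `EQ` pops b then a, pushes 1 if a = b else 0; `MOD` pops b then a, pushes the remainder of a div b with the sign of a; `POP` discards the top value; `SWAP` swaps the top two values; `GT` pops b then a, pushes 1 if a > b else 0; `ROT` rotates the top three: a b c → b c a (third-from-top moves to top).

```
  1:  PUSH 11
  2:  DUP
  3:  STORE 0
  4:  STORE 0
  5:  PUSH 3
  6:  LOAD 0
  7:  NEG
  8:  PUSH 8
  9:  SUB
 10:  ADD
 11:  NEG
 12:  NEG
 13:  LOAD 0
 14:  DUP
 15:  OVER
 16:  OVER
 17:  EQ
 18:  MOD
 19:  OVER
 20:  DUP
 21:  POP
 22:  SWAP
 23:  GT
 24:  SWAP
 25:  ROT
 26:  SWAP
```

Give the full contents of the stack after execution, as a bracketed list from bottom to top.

[1, -16, 11]

PUSH 11 : 11
DUP     : 11 11
STORE 0 : 11
STORE 0 : (empty)
PUSH 3  : 3
LOAD 0  : 3 11
NEG     : 3 -11
PUSH 8  : 3 -11 8
SUB     : 3 -19
ADD     : -16
NEG     : 16
NEG     : -16
LOAD 0  : -16 11
DUP     : -16 11 11
OVER    : -16 11 11 11
OVER    : -16 11 11 11 11
EQ      : -16 11 11 1
MOD     : -16 11 0
OVER    : -16 11 0 11
DUP     : -16 11 0 11 11
POP     : -16 11 0 11
SWAP    : -16 11 11 0
GT      : -16 11 1
SWAP    : -16 1 11
ROT     : 1 11 -16
SWAP    : 1 -16 11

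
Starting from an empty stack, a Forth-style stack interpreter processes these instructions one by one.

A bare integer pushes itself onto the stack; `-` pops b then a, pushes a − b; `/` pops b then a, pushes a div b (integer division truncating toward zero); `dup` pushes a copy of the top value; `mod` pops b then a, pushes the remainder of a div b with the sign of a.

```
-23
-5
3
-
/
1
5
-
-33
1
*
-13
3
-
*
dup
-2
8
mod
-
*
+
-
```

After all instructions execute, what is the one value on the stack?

-23  -23
-5   -23 -5
3    -23 -5 3
-    -23 -8
/    2
1    2 1
5    2 1 5
-    2 -4
-33  2 -4 -33
1    2 -4 -33 1
*    2 -4 -33
-13  2 -4 -33 -13
3    2 -4 -33 -13 3
-    2 -4 -33 -16
*    2 -4 528
dup  2 -4 528 528
-2   2 -4 528 528 -2
8    2 -4 528 528 -2 8
mod  2 -4 528 528 -2
-    2 -4 528 530
*    2 -4 279840
+    2 279836
-    -279834

-279834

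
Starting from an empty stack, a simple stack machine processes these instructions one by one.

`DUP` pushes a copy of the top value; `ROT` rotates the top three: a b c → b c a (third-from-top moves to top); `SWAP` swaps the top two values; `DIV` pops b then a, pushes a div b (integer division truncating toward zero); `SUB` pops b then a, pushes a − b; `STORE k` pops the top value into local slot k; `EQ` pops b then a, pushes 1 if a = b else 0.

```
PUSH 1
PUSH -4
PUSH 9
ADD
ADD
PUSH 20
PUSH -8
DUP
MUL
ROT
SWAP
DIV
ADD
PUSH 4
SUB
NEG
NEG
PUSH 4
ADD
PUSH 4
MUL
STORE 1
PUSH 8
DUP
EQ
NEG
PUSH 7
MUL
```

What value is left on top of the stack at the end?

PUSH 1   1
PUSH -4  1 -4
PUSH 9   1 -4 9
ADD      1 5
ADD      6
PUSH 20  6 20
PUSH -8  6 20 -8
DUP      6 20 -8 -8
MUL      6 20 64
ROT      20 64 6
SWAP     20 6 64
DIV      20 0
ADD      20
PUSH 4   20 4
SUB      16
NEG      -16
NEG      16
PUSH 4   16 4
ADD      20
PUSH 4   20 4
MUL      80
STORE 1  (empty)
PUSH 8   8
DUP      8 8
EQ       1
NEG      -1
PUSH 7   -1 7
MUL      -7

-7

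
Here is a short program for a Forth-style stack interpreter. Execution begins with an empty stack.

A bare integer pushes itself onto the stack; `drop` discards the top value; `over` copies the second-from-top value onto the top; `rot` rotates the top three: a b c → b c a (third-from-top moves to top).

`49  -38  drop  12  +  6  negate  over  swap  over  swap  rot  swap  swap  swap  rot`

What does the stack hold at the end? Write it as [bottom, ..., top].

49     -> 49
-38    -> 49 -38
drop   -> 49
12     -> 49 12
+      -> 61
6      -> 61 6
negate -> 61 -6
over   -> 61 -6 61
swap   -> 61 61 -6
over   -> 61 61 -6 61
swap   -> 61 61 61 -6
rot    -> 61 61 -6 61
swap   -> 61 61 61 -6
swap   -> 61 61 -6 61
swap   -> 61 61 61 -6
rot    -> 61 61 -6 61

[61, 61, -6, 61]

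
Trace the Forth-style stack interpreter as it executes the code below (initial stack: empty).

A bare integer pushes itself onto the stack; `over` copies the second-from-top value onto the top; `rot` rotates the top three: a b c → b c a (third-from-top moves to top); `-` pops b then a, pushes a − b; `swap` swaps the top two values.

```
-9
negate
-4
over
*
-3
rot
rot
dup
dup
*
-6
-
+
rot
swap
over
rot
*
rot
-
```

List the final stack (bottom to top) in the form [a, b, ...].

[1266, 0]

-9     → -9
negate → 9
-4     → 9 -4
over   → 9 -4 9
*      → 9 -36
-3     → 9 -36 -3
rot    → -36 -3 9
rot    → -3 9 -36
dup    → -3 9 -36 -36
dup    → -3 9 -36 -36 -36
*      → -3 9 -36 1296
-6     → -3 9 -36 1296 -6
-      → -3 9 -36 1302
+      → -3 9 1266
rot    → 9 1266 -3
swap   → 9 -3 1266
over   → 9 -3 1266 -3
rot    → 9 1266 -3 -3
*      → 9 1266 9
rot    → 1266 9 9
-      → 1266 0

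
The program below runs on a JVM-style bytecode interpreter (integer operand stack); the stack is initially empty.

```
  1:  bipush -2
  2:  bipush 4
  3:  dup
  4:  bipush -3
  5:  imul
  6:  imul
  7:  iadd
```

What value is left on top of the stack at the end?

bipush -2  [-2]
bipush 4   [-2, 4]
dup        [-2, 4, 4]
bipush -3  [-2, 4, 4, -3]
imul       [-2, 4, -12]
imul       [-2, -48]
iadd       [-50]

-50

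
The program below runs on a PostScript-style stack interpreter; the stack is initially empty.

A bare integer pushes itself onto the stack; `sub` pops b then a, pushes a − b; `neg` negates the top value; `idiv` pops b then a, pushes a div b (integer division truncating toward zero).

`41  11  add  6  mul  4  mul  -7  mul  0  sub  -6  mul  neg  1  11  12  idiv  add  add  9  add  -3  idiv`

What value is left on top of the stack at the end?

17468

41   -> 41
11   -> 41 11
add  -> 52
6    -> 52 6
mul  -> 312
4    -> 312 4
mul  -> 1248
-7   -> 1248 -7
mul  -> -8736
0    -> -8736 0
sub  -> -8736
-6   -> -8736 -6
mul  -> 52416
neg  -> -52416
1    -> -52416 1
11   -> -52416 1 11
12   -> -52416 1 11 12
idiv -> -52416 1 0
add  -> -52416 1
add  -> -52415
9    -> -52415 9
add  -> -52406
-3   -> -52406 -3
idiv -> 17468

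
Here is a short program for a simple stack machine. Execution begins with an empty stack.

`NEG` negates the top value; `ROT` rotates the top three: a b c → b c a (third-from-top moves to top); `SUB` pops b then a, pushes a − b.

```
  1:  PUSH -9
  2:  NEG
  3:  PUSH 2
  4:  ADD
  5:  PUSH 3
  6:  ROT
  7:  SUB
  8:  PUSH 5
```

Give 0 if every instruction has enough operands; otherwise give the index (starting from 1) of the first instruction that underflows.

6

PUSH -9 -> [-9]
NEG     -> [9]
PUSH 2  -> [9, 2]
ADD     -> [11]
PUSH 3  -> [11, 3]
ROT  — needs 3 operands, stack has 2 → underflow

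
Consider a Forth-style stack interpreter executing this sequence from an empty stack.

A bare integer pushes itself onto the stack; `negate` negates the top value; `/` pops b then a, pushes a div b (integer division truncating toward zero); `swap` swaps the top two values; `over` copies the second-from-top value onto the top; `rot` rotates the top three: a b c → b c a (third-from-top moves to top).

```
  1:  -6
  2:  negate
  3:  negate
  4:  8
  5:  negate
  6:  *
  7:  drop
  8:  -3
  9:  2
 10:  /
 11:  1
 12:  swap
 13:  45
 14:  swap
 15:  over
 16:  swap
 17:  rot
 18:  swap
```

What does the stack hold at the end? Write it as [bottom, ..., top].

[1, 45, 45, -1]

-6      -6
negate  6
negate  -6
8       -6 8
negate  -6 -8
*       48
drop    (empty)
-3      -3
2       -3 2
/       -1
1       -1 1
swap    1 -1
45      1 -1 45
swap    1 45 -1
over    1 45 -1 45
swap    1 45 45 -1
rot     1 45 -1 45
swap    1 45 45 -1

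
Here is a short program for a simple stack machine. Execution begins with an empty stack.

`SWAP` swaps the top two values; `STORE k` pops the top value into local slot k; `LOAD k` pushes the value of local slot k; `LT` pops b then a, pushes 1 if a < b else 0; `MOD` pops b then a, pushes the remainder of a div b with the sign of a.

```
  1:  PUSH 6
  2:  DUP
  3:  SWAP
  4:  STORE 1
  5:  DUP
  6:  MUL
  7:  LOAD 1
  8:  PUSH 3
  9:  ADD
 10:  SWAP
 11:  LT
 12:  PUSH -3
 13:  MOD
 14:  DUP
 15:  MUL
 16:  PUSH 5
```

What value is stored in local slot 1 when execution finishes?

PUSH 6   6
DUP      6 6
SWAP     6 6
STORE 1  6
DUP      6 6
MUL      36
LOAD 1   36 6
PUSH 3   36 6 3
ADD      36 9
SWAP     9 36
LT       1
PUSH -3  1 -3
MOD      1
DUP      1 1
MUL      1
PUSH 5   1 5

6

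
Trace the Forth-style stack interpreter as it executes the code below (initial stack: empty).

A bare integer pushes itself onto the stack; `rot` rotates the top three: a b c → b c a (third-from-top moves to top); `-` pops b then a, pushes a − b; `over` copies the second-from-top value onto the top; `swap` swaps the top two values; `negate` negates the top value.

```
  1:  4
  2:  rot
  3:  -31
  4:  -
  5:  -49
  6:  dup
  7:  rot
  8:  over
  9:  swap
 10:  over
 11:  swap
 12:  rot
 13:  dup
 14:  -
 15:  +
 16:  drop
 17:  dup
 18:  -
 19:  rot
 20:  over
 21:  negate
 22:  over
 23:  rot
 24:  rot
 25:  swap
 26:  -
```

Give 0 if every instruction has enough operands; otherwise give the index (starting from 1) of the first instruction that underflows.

2

4 -> [4]
rot  — needs 3 operands, stack has 1 → underflow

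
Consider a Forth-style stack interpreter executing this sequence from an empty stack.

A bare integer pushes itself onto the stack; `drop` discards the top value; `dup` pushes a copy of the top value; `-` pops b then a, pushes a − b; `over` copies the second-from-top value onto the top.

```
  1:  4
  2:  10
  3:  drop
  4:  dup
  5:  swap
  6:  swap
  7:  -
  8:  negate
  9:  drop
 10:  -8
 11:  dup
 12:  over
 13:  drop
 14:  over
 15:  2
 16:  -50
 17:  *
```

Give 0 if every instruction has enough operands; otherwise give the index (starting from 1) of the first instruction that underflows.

4      : 4
10     : 4 10
drop   : 4
dup    : 4 4
swap   : 4 4
swap   : 4 4
-      : 0
negate : 0
drop   : (empty)
-8     : -8
dup    : -8 -8
over   : -8 -8 -8
drop   : -8 -8
over   : -8 -8 -8
2      : -8 -8 -8 2
-50    : -8 -8 -8 2 -50
*      : -8 -8 -8 -100

0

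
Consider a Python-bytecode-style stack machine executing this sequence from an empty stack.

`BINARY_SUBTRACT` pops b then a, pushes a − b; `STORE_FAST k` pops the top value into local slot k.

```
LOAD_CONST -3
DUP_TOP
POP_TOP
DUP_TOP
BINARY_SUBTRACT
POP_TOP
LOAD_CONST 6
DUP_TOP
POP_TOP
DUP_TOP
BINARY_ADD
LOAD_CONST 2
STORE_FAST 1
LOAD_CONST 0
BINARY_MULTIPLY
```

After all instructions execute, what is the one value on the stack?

LOAD_CONST -3    -3
DUP_TOP          -3 -3
POP_TOP          -3
DUP_TOP          -3 -3
BINARY_SUBTRACT  0
POP_TOP          (empty)
LOAD_CONST 6     6
DUP_TOP          6 6
POP_TOP          6
DUP_TOP          6 6
BINARY_ADD       12
LOAD_CONST 2     12 2
STORE_FAST 1     12
LOAD_CONST 0     12 0
BINARY_MULTIPLY  0

0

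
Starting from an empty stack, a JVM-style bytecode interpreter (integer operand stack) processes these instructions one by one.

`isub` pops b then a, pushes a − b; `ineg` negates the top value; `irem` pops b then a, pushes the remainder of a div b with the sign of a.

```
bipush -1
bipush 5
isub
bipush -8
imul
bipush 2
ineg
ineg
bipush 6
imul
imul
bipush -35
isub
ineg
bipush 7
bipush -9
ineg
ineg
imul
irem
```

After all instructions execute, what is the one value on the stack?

bipush -1  : [-1]
bipush 5   : [-1, 5]
isub       : [-6]
bipush -8  : [-6, -8]
imul       : [48]
bipush 2   : [48, 2]
ineg       : [48, -2]
ineg       : [48, 2]
bipush 6   : [48, 2, 6]
imul       : [48, 12]
imul       : [576]
bipush -35 : [576, -35]
isub       : [611]
ineg       : [-611]
bipush 7   : [-611, 7]
bipush -9  : [-611, 7, -9]
ineg       : [-611, 7, 9]
ineg       : [-611, 7, -9]
imul       : [-611, -63]
irem       : [-44]

-44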